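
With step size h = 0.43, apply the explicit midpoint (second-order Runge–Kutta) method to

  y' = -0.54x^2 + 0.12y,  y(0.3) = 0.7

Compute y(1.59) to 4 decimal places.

0.0795

Midpoint: k1 = f(x_n, y_n); k2 = f(x_n + h/2, y_n + (h/2)·k1); y_{n+1} = y_n + h·k2.
x=0.300000, y=0.700000:
  k1 = f(0.300000, 0.700000) = 0.035400
  k2 = f(0.515000, 0.707611) = -0.058308
  y ← 0.700000 + 0.43·(-0.058308) = 0.674927
x=0.730000, y=0.674927:
  k1 = f(0.730000, 0.674927) = -0.206775
  k2 = f(0.945000, 0.630471) = -0.406577
  y ← 0.674927 + 0.43·(-0.406577) = 0.500099
x=1.160000, y=0.500099:
  k1 = f(1.160000, 0.500099) = -0.666612
  k2 = f(1.375000, 0.356778) = -0.978124
  y ← 0.500099 + 0.43·(-0.978124) = 0.079506
y(1.59) ≈ 0.0795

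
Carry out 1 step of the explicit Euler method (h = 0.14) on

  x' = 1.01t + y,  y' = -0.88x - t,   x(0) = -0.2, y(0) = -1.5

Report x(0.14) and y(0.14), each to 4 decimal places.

-0.4100, -1.4754

Euler on (x,y): x_{n+1} = x_n + h·x', y_{n+1} = y_n + h·y'.
0.000000: (-0.200000, -1.500000); f=(-1.500000, 0.176000) → (-0.410000, -1.475360)
(x(0.14), y(0.14)) ≈ (-0.4100, -1.4754)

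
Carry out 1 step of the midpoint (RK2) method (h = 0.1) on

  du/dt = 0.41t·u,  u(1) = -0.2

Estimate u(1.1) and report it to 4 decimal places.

-0.2088

Midpoint: k1 = f(t_n, u_n); k2 = f(t_n + h/2, u_n + (h/2)·k1); u_{n+1} = u_n + h·k2.
t=1.000000, u=-0.200000:
  k1 = f(1.000000, -0.200000) = -0.082000
  k2 = f(1.050000, -0.204100) = -0.087865
  u ← -0.200000 + 0.1·(-0.087865) = -0.208787
u(1.1) ≈ -0.2088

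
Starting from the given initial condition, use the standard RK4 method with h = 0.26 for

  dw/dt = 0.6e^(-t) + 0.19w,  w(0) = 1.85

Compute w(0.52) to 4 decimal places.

RK4: k1 = f(t_n, w_n); k2 = f(t_n + h/2, w_n + (h/2)·k1); k3 = f(t_n + h/2, w_n + (h/2)·k2); k4 = f(t_n + h, w_n + h·k3); w_{n+1} = w_n + (h/6)·(k1 + 2k2 + 2k3 + k4).
t=0.000000, w=1.850000:
  k1 = f(0.000000, 1.850000) = 0.951500
  k2 = f(0.130000, 1.973695) = 0.901859
  k3 = f(0.130000, 1.967242) = 0.900633
  k4 = f(0.260000, 2.084165) = 0.858622
  w ← 1.850000 + (0.26/6)·(k1 + 2k2 + 2k3 + k4) = 2.084655
t=0.260000, w=2.084655:
  k1 = f(0.260000, 2.084655) = 0.858715
  k2 = f(0.390000, 2.196288) = 0.823529
  k3 = f(0.390000, 2.191713) = 0.822660
  k4 = f(0.520000, 2.298546) = 0.793436
  w ← 2.084655 + (0.26/6)·(k1 + 2k2 + 2k3 + k4) = 2.298918
w(0.52) ≈ 2.2989

2.2989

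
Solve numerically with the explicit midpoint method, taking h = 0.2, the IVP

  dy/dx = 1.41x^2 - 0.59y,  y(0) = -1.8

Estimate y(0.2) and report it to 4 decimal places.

-1.5973

Midpoint: k1 = f(x_n, y_n); k2 = f(x_n + h/2, y_n + (h/2)·k1); y_{n+1} = y_n + h·k2.
x=0.000000, y=-1.800000:
  k1 = f(0.000000, -1.800000) = 1.062000
  k2 = f(0.100000, -1.693800) = 1.013442
  y ← -1.800000 + 0.2·1.013442 = -1.597312
y(0.2) ≈ -1.5973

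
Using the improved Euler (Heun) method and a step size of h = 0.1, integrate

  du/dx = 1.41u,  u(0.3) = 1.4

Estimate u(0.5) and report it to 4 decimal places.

1.8545

Heun: k1 = f(x_n, u_n); k2 = f(x_n + h, u_n + h·k1); u_{n+1} = u_n + (h/2)·(k1 + k2).
x=0.300000, u=1.400000:
  k1 = f(0.300000, 1.400000) = 1.974000
  k2 = f(0.400000, 1.597400) = 2.252334
  u ← 1.400000 + (0.1/2)·(1.974000 + 2.252334) = 1.611317
x=0.400000, u=1.611317:
  k1 = f(0.400000, 1.611317) = 2.271957
  k2 = f(0.500000, 1.838512) = 2.592302
  u ← 1.611317 + (0.1/2)·(2.271957 + 2.592302) = 1.854530
u(0.5) ≈ 1.8545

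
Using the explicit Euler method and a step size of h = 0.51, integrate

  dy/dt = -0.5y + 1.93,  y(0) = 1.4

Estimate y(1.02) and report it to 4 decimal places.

2.4946

Euler: y_{n+1} = y_n + h·f(t_n, y_n).
t=0.000000, y=1.400000: f=1.230000 → y ← 1.400000 + 0.51·1.230000 = 2.027300
t=0.510000, y=2.027300: f=0.916350 → y ← 2.027300 + 0.51·0.916350 = 2.494638
y(1.02) ≈ 2.4946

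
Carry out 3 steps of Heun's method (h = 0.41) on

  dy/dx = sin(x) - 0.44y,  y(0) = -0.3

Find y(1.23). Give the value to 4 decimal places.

Heun: k1 = f(x_n, y_n); k2 = f(x_n + h, y_n + h·k1); y_{n+1} = y_n + (h/2)·(k1 + k2).
x=0.000000, y=-0.300000:
  k1 = f(0.000000, -0.300000) = 0.132000
  k2 = f(0.410000, -0.245880) = 0.506797
  y ← -0.300000 + (0.41/2)·(0.132000 + 0.506797) = -0.169047
x=0.410000, y=-0.169047:
  k1 = f(0.410000, -0.169047) = 0.472990
  k2 = f(0.820000, 0.024879) = 0.720199
  y ← -0.169047 + (0.41/2)·(0.472990 + 0.720199) = 0.075557
x=0.820000, y=0.075557:
  k1 = f(0.820000, 0.075557) = 0.697901
  k2 = f(1.230000, 0.361696) = 0.783342
  y ← 0.075557 + (0.41/2)·(0.697901 + 0.783342) = 0.379212
y(1.23) ≈ 0.3792

0.3792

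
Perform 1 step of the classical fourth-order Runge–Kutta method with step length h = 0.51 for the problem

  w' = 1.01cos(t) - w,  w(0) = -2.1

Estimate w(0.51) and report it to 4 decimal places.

RK4: k1 = f(t_n, w_n); k2 = f(t_n + h/2, w_n + (h/2)·k1); k3 = f(t_n + h/2, w_n + (h/2)·k2); k4 = f(t_n + h, w_n + h·k3); w_{n+1} = w_n + (h/6)·(k1 + 2k2 + 2k3 + k4).
t=0.000000, w=-2.100000:
  k1 = f(0.000000, -2.100000) = 3.110000
  k2 = f(0.255000, -1.306950) = 2.284290
  k3 = f(0.255000, -1.517506) = 2.494846
  k4 = f(0.510000, -0.827629) = 1.709100
  w ← -2.100000 + (0.51/6)·(k1 + 2k2 + 2k3 + k4) = -0.877923
w(0.51) ≈ -0.8779

-0.8779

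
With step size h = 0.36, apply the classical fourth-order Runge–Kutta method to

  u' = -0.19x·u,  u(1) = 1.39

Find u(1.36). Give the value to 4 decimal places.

RK4: k1 = f(x_n, u_n); k2 = f(x_n + h/2, u_n + (h/2)·k1); k3 = f(x_n + h/2, u_n + (h/2)·k2); k4 = f(x_n + h, u_n + h·k3); u_{n+1} = u_n + (h/6)·(k1 + 2k2 + 2k3 + k4).
x=1.000000, u=1.390000:
  k1 = f(1.000000, 1.390000) = -0.264100
  k2 = f(1.180000, 1.342462) = -0.300980
  k3 = f(1.180000, 1.335824) = -0.299492
  k4 = f(1.360000, 1.282183) = -0.331316
  u ← 1.390000 + (0.36/6)·(k1 + 2k2 + 2k3 + k4) = 1.282218
u(1.36) ≈ 1.2822

1.2822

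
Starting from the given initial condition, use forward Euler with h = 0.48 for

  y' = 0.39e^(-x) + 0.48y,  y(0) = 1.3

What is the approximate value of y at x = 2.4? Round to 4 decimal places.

4.5012

Euler: y_{n+1} = y_n + h·f(x_n, y_n).
x=0.000000, y=1.300000: f=1.014000 → y ← 1.300000 + 0.48·1.014000 = 1.786720
x=0.480000, y=1.786720: f=1.098951 → y ← 1.786720 + 0.48·1.098951 = 2.314217
x=0.960000, y=2.314217: f=1.260152 → y ← 2.314217 + 0.48·1.260152 = 2.919090
x=1.440000, y=2.919090: f=1.493565 → y ← 2.919090 + 0.48·1.493565 = 3.636001
x=1.920000, y=3.636001: f=1.802457 → y ← 3.636001 + 0.48·1.802457 = 4.501180
y(2.4) ≈ 4.5012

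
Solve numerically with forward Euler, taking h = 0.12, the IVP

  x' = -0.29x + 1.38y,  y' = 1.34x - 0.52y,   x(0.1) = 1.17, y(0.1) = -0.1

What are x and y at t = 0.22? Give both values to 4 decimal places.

1.1127, 0.0944

Euler on (x,y): x_{n+1} = x_n + h·x', y_{n+1} = y_n + h·y'.
0.100000: (1.170000, -0.100000); f=(-0.477300, 1.619800) → (1.112724, 0.094376)
(x(0.22), y(0.22)) ≈ (1.1127, 0.0944)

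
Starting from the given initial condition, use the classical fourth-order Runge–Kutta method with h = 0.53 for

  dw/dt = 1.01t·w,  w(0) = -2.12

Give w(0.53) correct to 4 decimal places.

RK4: k1 = f(t_n, w_n); k2 = f(t_n + h/2, w_n + (h/2)·k1); k3 = f(t_n + h/2, w_n + (h/2)·k2); k4 = f(t_n + h, w_n + h·k3); w_{n+1} = w_n + (h/6)·(k1 + 2k2 + 2k3 + k4).
t=0.000000, w=-2.120000:
  k1 = f(0.000000, -2.120000) = 0.000000
  k2 = f(0.265000, -2.120000) = -0.567418
  k3 = f(0.265000, -2.270366) = -0.607663
  k4 = f(0.530000, -2.442062) = -1.307236
  w ← -2.120000 + (0.53/6)·(k1 + 2k2 + 2k3 + k4) = -2.443070
w(0.53) ≈ -2.4431

-2.4431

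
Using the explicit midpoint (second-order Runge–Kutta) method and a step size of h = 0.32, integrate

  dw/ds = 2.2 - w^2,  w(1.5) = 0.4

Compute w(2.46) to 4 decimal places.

Midpoint: k1 = f(s_n, w_n); k2 = f(s_n + h/2, w_n + (h/2)·k1); w_{n+1} = w_n + h·k2.
s=1.500000, w=0.400000:
  k1 = f(1.500000, 0.400000) = 2.040000
  k2 = f(1.660000, 0.726400) = 1.672343
  w ← 0.400000 + 0.32·1.672343 = 0.935150
s=1.820000, w=0.935150:
  k1 = f(1.820000, 0.935150) = 1.325495
  k2 = f(1.980000, 1.147229) = 0.883866
  w ← 0.935150 + 0.32·0.883866 = 1.217987
s=2.140000, w=1.217987:
  k1 = f(2.140000, 1.217987) = 0.716508
  k2 = f(2.300000, 1.332628) = 0.424102
  w ← 1.217987 + 0.32·0.424102 = 1.353700
w(2.46) ≈ 1.3537

1.3537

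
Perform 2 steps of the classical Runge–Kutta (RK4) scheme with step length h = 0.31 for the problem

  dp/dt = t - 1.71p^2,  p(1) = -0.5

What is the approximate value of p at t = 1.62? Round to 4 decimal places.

0.2233

RK4: k1 = f(t_n, p_n); k2 = f(t_n + h/2, p_n + (h/2)·k1); k3 = f(t_n + h/2, p_n + (h/2)·k2); k4 = f(t_n + h, p_n + h·k3); p_{n+1} = p_n + (h/6)·(k1 + 2k2 + 2k3 + k4).
t=1.000000, p=-0.500000:
  k1 = f(1.000000, -0.500000) = 0.572500
  k2 = f(1.155000, -0.411262) = 0.865776
  k3 = f(1.155000, -0.365805) = 0.926180
  k4 = f(1.310000, -0.212884) = 1.232503
  p ← -0.500000 + (0.31/6)·(k1 + 2k2 + 2k3 + k4) = -0.221573
t=1.310000, p=-0.221573:
  k1 = f(1.310000, -0.221573) = 1.226048
  k2 = f(1.465000, -0.031535) = 1.463299
  k3 = f(1.465000, 0.005239) = 1.464953
  k4 = f(1.620000, 0.232563) = 1.527514
  p ← -0.221573 + (0.31/6)·(k1 + 2k2 + 2k3 + k4) = 0.223281
p(1.62) ≈ 0.2233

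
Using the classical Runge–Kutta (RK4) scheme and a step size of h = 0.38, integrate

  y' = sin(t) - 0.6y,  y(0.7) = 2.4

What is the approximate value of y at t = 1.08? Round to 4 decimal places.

2.1747

RK4: k1 = f(t_n, y_n); k2 = f(t_n + h/2, y_n + (h/2)·k1); k3 = f(t_n + h/2, y_n + (h/2)·k2); k4 = f(t_n + h, y_n + h·k3); y_{n+1} = y_n + (h/6)·(k1 + 2k2 + 2k3 + k4).
t=0.700000, y=2.400000:
  k1 = f(0.700000, 2.400000) = -0.795782
  k2 = f(0.890000, 2.248801) = -0.572209
  k3 = f(0.890000, 2.291280) = -0.597696
  k4 = f(1.080000, 2.172875) = -0.421767
  y ← 2.400000 + (0.38/6)·(k1 + 2k2 + 2k3 + k4) = 2.174700
y(1.08) ≈ 2.1747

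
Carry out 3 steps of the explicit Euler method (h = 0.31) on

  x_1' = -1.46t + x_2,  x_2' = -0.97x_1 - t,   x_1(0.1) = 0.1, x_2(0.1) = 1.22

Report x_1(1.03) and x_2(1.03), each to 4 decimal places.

0.5603, 0.4960

Euler on (x_1,x_2): x_1_{n+1} = x_1_n + h·x_1', x_2_{n+1} = x_2_n + h·x_2'.
0.100000: (0.100000, 1.220000); f=(1.074000, -0.197000) → (0.432940, 1.158930)
0.410000: (0.432940, 1.158930); f=(0.560330, -0.829952) → (0.606642, 0.901645)
0.720000: (0.606642, 0.901645); f=(-0.149555, -1.308443) → (0.560280, 0.496028)
(x_1(1.03), x_2(1.03)) ≈ (0.5603, 0.4960)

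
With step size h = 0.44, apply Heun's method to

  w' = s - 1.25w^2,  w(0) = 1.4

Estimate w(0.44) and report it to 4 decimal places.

Heun: k1 = f(s_n, w_n); k2 = f(s_n + h, w_n + h·k1); w_{n+1} = w_n + (h/2)·(k1 + k2).
s=0.000000, w=1.400000:
  k1 = f(0.000000, 1.400000) = -2.450000
  k2 = f(0.440000, 0.322000) = 0.310395
  w ← 1.400000 + (0.44/2)·(-2.450000 + 0.310395) = 0.929287
w(0.44) ≈ 0.9293

0.9293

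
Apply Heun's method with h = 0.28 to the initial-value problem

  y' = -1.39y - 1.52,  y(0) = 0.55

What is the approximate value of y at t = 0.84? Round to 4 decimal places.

-0.5617

Heun: k1 = f(t_n, y_n); k2 = f(t_n + h, y_n + h·k1); y_{n+1} = y_n + (h/2)·(k1 + k2).
t=0.000000, y=0.550000:
  k1 = f(0.000000, 0.550000) = -2.284500
  k2 = f(0.280000, -0.089660) = -1.395373
  y ← 0.550000 + (0.28/2)·(-2.284500 + (-1.395373)) = 0.034818
t=0.280000, y=0.034818:
  k1 = f(0.280000, 0.034818) = -1.568397
  k2 = f(0.560000, -0.404333) = -0.957977
  y ← 0.034818 + (0.28/2)·(-1.568397 + (-0.957977)) = -0.318874
t=0.560000, y=-0.318874:
  k1 = f(0.560000, -0.318874) = -1.076764
  k2 = f(0.840000, -0.620369) = -0.657688
  y ← -0.318874 + (0.28/2)·(-1.076764 + (-0.657688)) = -0.561698
y(0.84) ≈ -0.5617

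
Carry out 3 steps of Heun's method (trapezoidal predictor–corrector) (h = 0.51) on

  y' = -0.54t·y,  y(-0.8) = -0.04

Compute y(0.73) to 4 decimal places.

-0.0409

Heun: k1 = f(t_n, y_n); k2 = f(t_n + h, y_n + h·k1); y_{n+1} = y_n + (h/2)·(k1 + k2).
t=-0.800000, y=-0.040000:
  k1 = f(-0.800000, -0.040000) = -0.017280
  k2 = f(-0.290000, -0.048813) = -0.007644
  y ← -0.040000 + (0.51/2)·(-0.017280 + (-0.007644)) = -0.046356
t=-0.290000, y=-0.046356:
  k1 = f(-0.290000, -0.046356) = -0.007259
  k2 = f(0.220000, -0.050058) = 0.005947
  y ← -0.046356 + (0.51/2)·(-0.007259 + 0.005947) = -0.046690
t=0.220000, y=-0.046690:
  k1 = f(0.220000, -0.046690) = 0.005547
  k2 = f(0.730000, -0.043861) = 0.017290
  y ← -0.046690 + (0.51/2)·(0.005547 + 0.017290) = -0.040867
y(0.73) ≈ -0.0409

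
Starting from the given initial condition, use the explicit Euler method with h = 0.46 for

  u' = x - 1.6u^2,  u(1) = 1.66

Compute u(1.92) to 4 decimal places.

Euler: u_{n+1} = u_n + h·f(x_n, u_n).
x=1.000000, u=1.660000: f=-3.408960 → u ← 1.660000 + 0.46·(-3.408960) = 0.091878
x=1.460000, u=0.091878: f=1.446493 → u ← 0.091878 + 0.46·1.446493 = 0.757265
u(1.92) ≈ 0.7573

0.7573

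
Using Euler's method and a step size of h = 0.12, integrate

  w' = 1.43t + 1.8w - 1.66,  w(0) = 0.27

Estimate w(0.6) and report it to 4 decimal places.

-0.5564

Euler: w_{n+1} = w_n + h·f(t_n, w_n).
t=0.000000, w=0.270000: f=-1.174000 → w ← 0.270000 + 0.12·(-1.174000) = 0.129120
t=0.120000, w=0.129120: f=-1.255984 → w ← 0.129120 + 0.12·(-1.255984) = -0.021598
t=0.240000, w=-0.021598: f=-1.355677 → w ← -0.021598 + 0.12·(-1.355677) = -0.184279
t=0.360000, w=-0.184279: f=-1.476903 → w ← -0.184279 + 0.12·(-1.476903) = -0.361508
t=0.480000, w=-0.361508: f=-1.624314 → w ← -0.361508 + 0.12·(-1.624314) = -0.556425
w(0.6) ≈ -0.5564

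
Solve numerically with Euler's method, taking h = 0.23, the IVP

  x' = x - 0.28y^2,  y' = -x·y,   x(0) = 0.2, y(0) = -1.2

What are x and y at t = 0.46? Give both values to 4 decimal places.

0.1041, -1.1044

Euler on (x,y): x_{n+1} = x_n + h·x', y_{n+1} = y_n + h·y'.
0.000000: (0.200000, -1.200000); f=(-0.203200, 0.240000) → (0.153264, -1.144800)
0.230000: (0.153264, -1.144800); f=(-0.213695, 0.175457) → (0.104114, -1.104445)
(x(0.46), y(0.46)) ≈ (0.1041, -1.1044)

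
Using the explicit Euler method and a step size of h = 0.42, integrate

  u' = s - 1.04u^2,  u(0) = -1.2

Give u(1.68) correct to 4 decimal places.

-27.8458

Euler: u_{n+1} = u_n + h·f(s_n, u_n).
s=0.000000, u=-1.200000: f=-1.497600 → u ← -1.200000 + 0.42·(-1.497600) = -1.828992
s=0.420000, u=-1.828992: f=-3.059020 → u ← -1.828992 + 0.42·(-3.059020) = -3.113780
s=0.840000, u=-3.113780: f=-9.243454 → u ← -3.113780 + 0.42·(-9.243454) = -6.996031
s=1.260000, u=-6.996031: f=-49.642231 → u ← -6.996031 + 0.42·(-49.642231) = -27.845768
u(1.68) ≈ -27.8458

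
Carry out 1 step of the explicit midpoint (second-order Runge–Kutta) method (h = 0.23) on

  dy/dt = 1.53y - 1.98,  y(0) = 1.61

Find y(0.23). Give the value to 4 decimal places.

1.7407

Midpoint: k1 = f(t_n, y_n); k2 = f(t_n + h/2, y_n + (h/2)·k1); y_{n+1} = y_n + h·k2.
t=0.000000, y=1.610000:
  k1 = f(0.000000, 1.610000) = 0.483300
  k2 = f(0.115000, 1.665580) = 0.568337
  y ← 1.610000 + 0.23·0.568337 = 1.740717
y(0.23) ≈ 1.7407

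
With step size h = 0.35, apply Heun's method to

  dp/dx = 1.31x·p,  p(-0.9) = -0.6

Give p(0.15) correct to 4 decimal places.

Heun: k1 = f(x_n, p_n); k2 = f(x_n + h, p_n + h·k1); p_{n+1} = p_n + (h/2)·(k1 + k2).
x=-0.900000, p=-0.600000:
  k1 = f(-0.900000, -0.600000) = 0.707400
  k2 = f(-0.550000, -0.352410) = 0.253911
  p ← -0.600000 + (0.35/2)·(0.707400 + 0.253911) = -0.431771
x=-0.550000, p=-0.431771:
  k1 = f(-0.550000, -0.431771) = 0.311091
  k2 = f(-0.200000, -0.322889) = 0.084597
  p ← -0.431771 + (0.35/2)·(0.311091 + 0.084597) = -0.362525
x=-0.200000, p=-0.362525:
  k1 = f(-0.200000, -0.362525) = 0.094982
  k2 = f(0.150000, -0.329282) = -0.064704
  p ← -0.362525 + (0.35/2)·(0.094982 + (-0.064704)) = -0.357227
p(0.15) ≈ -0.3572

-0.3572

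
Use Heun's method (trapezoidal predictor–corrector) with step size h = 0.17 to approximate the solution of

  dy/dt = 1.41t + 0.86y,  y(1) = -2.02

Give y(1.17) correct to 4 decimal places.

-2.0593

Heun: k1 = f(t_n, y_n); k2 = f(t_n + h, y_n + h·k1); y_{n+1} = y_n + (h/2)·(k1 + k2).
t=1.000000, y=-2.020000:
  k1 = f(1.000000, -2.020000) = -0.327200
  k2 = f(1.170000, -2.075624) = -0.135337
  y ← -2.020000 + (0.17/2)·(-0.327200 + (-0.135337)) = -2.059316
y(1.17) ≈ -2.0593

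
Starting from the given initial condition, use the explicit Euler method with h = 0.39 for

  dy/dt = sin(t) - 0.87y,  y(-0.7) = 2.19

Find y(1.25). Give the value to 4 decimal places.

Euler: y_{n+1} = y_n + h·f(t_n, y_n).
t=-0.700000, y=2.190000: f=-2.549518 → y ← 2.190000 + 0.39·(-2.549518) = 1.195688
t=-0.310000, y=1.195688: f=-1.345307 → y ← 1.195688 + 0.39·(-1.345307) = 0.671018
t=0.080000, y=0.671018: f=-0.503871 → y ← 0.671018 + 0.39·(-0.503871) = 0.474508
t=0.470000, y=0.474508: f=0.040064 → y ← 0.474508 + 0.39·0.040064 = 0.490133
t=0.860000, y=0.490133: f=0.331426 → y ← 0.490133 + 0.39·0.331426 = 0.619390
y(1.25) ≈ 0.6194

0.6194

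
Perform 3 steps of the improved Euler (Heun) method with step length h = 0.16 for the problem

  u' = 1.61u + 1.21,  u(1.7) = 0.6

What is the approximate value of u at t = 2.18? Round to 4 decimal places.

2.1551

Heun: k1 = f(t_n, u_n); k2 = f(t_n + h, u_n + h·k1); u_{n+1} = u_n + (h/2)·(k1 + k2).
t=1.700000, u=0.600000:
  k1 = f(1.700000, 0.600000) = 2.176000
  k2 = f(1.860000, 0.948160) = 2.736538
  u ← 0.600000 + (0.16/2)·(2.176000 + 2.736538) = 0.993003
t=1.860000, u=0.993003:
  k1 = f(1.860000, 0.993003) = 2.808735
  k2 = f(2.020000, 1.442401) = 3.532265
  u ← 0.993003 + (0.16/2)·(2.808735 + 3.532265) = 1.500283
t=2.020000, u=1.500283:
  k1 = f(2.020000, 1.500283) = 3.625456
  k2 = f(2.180000, 2.080356) = 4.559373
  u ← 1.500283 + (0.16/2)·(3.625456 + 4.559373) = 2.155069
u(2.18) ≈ 2.1551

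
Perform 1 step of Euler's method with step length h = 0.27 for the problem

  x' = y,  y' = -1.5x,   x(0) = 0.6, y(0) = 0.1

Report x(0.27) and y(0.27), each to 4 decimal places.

0.6270, -0.1430

Euler on (x,y): x_{n+1} = x_n + h·x', y_{n+1} = y_n + h·y'.
0.000000: (0.600000, 0.100000); f=(0.100000, -0.900000) → (0.627000, -0.143000)
(x(0.27), y(0.27)) ≈ (0.6270, -0.1430)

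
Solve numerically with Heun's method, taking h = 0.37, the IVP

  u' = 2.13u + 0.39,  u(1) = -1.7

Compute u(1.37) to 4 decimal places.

-3.3665

Heun: k1 = f(s_n, u_n); k2 = f(s_n + h, u_n + h·k1); u_{n+1} = u_n + (h/2)·(k1 + k2).
s=1.000000, u=-1.700000:
  k1 = f(1.000000, -1.700000) = -3.231000
  k2 = f(1.370000, -2.895470) = -5.777351
  u ← -1.700000 + (0.37/2)·(-3.231000 + (-5.777351)) = -3.366545
u(1.37) ≈ -3.3665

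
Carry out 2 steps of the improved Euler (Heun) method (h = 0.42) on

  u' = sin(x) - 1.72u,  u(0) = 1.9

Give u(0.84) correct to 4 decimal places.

Heun: k1 = f(x_n, u_n); k2 = f(x_n + h, u_n + h·k1); u_{n+1} = u_n + (h/2)·(k1 + k2).
x=0.000000, u=1.900000:
  k1 = f(0.000000, 1.900000) = -3.268000
  k2 = f(0.420000, 0.527440) = -0.499436
  u ← 1.900000 + (0.42/2)·(-3.268000 + (-0.499436)) = 1.108838
x=0.420000, u=1.108838:
  k1 = f(0.420000, 1.108838) = -1.499442
  k2 = f(0.840000, 0.479073) = -0.079362
  u ← 1.108838 + (0.42/2)·(-1.499442 + (-0.079362)) = 0.777290
u(0.84) ≈ 0.7773

0.7773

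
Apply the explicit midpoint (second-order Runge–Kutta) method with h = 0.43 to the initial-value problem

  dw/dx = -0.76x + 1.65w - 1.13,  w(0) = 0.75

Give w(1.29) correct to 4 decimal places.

-0.0561

Midpoint: k1 = f(x_n, w_n); k2 = f(x_n + h/2, w_n + (h/2)·k1); w_{n+1} = w_n + h·k2.
x=0.000000, w=0.750000:
  k1 = f(0.000000, 0.750000) = 0.107500
  k2 = f(0.215000, 0.773112) = -0.017764
  w ← 0.750000 + 0.43·(-0.017764) = 0.742361
x=0.430000, w=0.742361:
  k1 = f(0.430000, 0.742361) = -0.231904
  k2 = f(0.645000, 0.692502) = -0.477572
  w ← 0.742361 + 0.43·(-0.477572) = 0.537005
x=0.860000, w=0.537005:
  k1 = f(0.860000, 0.537005) = -0.897541
  k2 = f(1.075000, 0.344034) = -1.379344
  w ← 0.537005 + 0.43·(-1.379344) = -0.056112
w(1.29) ≈ -0.0561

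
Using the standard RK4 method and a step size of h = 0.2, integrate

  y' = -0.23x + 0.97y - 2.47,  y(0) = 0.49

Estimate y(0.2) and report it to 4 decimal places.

RK4: k1 = f(x_n, y_n); k2 = f(x_n + h/2, y_n + (h/2)·k1); k3 = f(x_n + h/2, y_n + (h/2)·k2); k4 = f(x_n + h, y_n + h·k3); y_{n+1} = y_n + (h/6)·(k1 + 2k2 + 2k3 + k4).
x=0.000000, y=0.490000:
  k1 = f(0.000000, 0.490000) = -1.994700
  k2 = f(0.100000, 0.290530) = -2.211186
  k3 = f(0.100000, 0.268881) = -2.232185
  k4 = f(0.200000, 0.043563) = -2.473744
  y ← 0.490000 + (0.2/6)·(k1 + 2k2 + 2k3 + k4) = 0.044827
y(0.2) ≈ 0.0448

0.0448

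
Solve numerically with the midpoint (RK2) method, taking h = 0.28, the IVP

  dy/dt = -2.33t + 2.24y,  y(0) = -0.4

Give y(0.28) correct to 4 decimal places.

Midpoint: k1 = f(t_n, y_n); k2 = f(t_n + h/2, y_n + (h/2)·k1); y_{n+1} = y_n + h·k2.
t=0.000000, y=-0.400000:
  k1 = f(0.000000, -0.400000) = -0.896000
  k2 = f(0.140000, -0.525440) = -1.503186
  y ← -0.400000 + 0.28·(-1.503186) = -0.820892
y(0.28) ≈ -0.8209

-0.8209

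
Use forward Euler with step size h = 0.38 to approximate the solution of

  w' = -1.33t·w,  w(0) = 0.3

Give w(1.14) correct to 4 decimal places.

Euler: w_{n+1} = w_n + h·f(t_n, w_n).
t=0.000000, w=0.300000: f=0.000000 → w ← 0.300000 + 0.38·0.000000 = 0.300000
t=0.380000, w=0.300000: f=-0.151620 → w ← 0.300000 + 0.38·(-0.151620) = 0.242384
t=0.760000, w=0.242384: f=-0.245002 → w ← 0.242384 + 0.38·(-0.245002) = 0.149284
w(1.14) ≈ 0.1493

0.1493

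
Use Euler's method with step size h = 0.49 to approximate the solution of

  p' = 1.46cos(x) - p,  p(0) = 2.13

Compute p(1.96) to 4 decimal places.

0.6784

Euler: p_{n+1} = p_n + h·f(x_n, p_n).
x=0.000000, p=2.130000: f=-0.670000 → p ← 2.130000 + 0.49·(-0.670000) = 1.801700
x=0.490000, p=1.801700: f=-0.513494 → p ← 1.801700 + 0.49·(-0.513494) = 1.550088
x=0.980000, p=1.550088: f=-0.736835 → p ← 1.550088 + 0.49·(-0.736835) = 1.189039
x=1.470000, p=1.189039: f=-1.042125 → p ← 1.189039 + 0.49·(-1.042125) = 0.678397
p(1.96) ≈ 0.6784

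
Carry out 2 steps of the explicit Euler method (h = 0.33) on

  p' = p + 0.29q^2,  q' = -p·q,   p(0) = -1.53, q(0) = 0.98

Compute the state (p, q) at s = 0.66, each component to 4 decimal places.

-2.3760, 2.4204

Euler on (p,q): p_{n+1} = p_n + h·p', q_{n+1} = q_n + h·q'.
0.000000: (-1.530000, 0.980000); f=(-1.251484, 1.499400) → (-1.942990, 1.474802)
0.330000: (-1.942990, 1.474802); f=(-1.312228, 2.865525) → (-2.376025, 2.420425)
(p(0.66), q(0.66)) ≈ (-2.3760, 2.4204)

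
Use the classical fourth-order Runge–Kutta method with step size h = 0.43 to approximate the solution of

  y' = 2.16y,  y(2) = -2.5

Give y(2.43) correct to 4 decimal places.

RK4: k1 = f(s_n, y_n); k2 = f(s_n + h/2, y_n + (h/2)·k1); k3 = f(s_n + h/2, y_n + (h/2)·k2); k4 = f(s_n + h, y_n + h·k3); y_{n+1} = y_n + (h/6)·(k1 + 2k2 + 2k3 + k4).
s=2.000000, y=-2.500000:
  k1 = f(2.000000, -2.500000) = -5.400000
  k2 = f(2.215000, -3.661000) = -7.907760
  k3 = f(2.215000, -4.200168) = -9.072364
  k4 = f(2.430000, -6.401116) = -13.826411
  y ← -2.500000 + (0.43/6)·(k1 + 2k2 + 2k3 + k4) = -6.311711
y(2.43) ≈ -6.3117

-6.3117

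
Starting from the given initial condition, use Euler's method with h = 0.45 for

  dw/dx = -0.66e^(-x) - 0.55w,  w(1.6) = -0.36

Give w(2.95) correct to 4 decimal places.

-0.2405

Euler: w_{n+1} = w_n + h·f(x_n, w_n).
x=1.600000, w=-0.360000: f=0.064748 → w ← -0.360000 + 0.45·0.064748 = -0.330863
x=2.050000, w=-0.330863: f=0.097010 → w ← -0.330863 + 0.45·0.097010 = -0.287209
x=2.500000, w=-0.287209: f=0.103789 → w ← -0.287209 + 0.45·0.103789 = -0.240504
w(2.95) ≈ -0.2405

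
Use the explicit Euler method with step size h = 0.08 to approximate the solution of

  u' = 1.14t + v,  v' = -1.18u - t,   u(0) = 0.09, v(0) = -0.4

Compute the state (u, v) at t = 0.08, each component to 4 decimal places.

Euler on (u,v): u_{n+1} = u_n + h·u', v_{n+1} = v_n + h·v'.
0.000000: (0.090000, -0.400000); f=(-0.400000, -0.106200) → (0.058000, -0.408496)
(u(0.08), v(0.08)) ≈ (0.0580, -0.4085)

0.0580, -0.4085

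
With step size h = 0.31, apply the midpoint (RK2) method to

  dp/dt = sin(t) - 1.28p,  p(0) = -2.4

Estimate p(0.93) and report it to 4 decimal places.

Midpoint: k1 = f(t_n, p_n); k2 = f(t_n + h/2, p_n + (h/2)·k1); p_{n+1} = p_n + h·k2.
t=0.000000, p=-2.400000:
  k1 = f(0.000000, -2.400000) = 3.072000
  k2 = f(0.155000, -1.923840) = 2.616895
  p ← -2.400000 + 0.31·2.616895 = -1.588762
t=0.310000, p=-1.588762:
  k1 = f(0.310000, -1.588762) = 2.338675
  k2 = f(0.465000, -1.226268) = 2.018046
  p ← -1.588762 + 0.31·2.018046 = -0.963168
t=0.620000, p=-0.963168:
  k1 = f(0.620000, -0.963168) = 1.813891
  k2 = f(0.775000, -0.682015) = 1.572696
  p ← -0.963168 + 0.31·1.572696 = -0.475633
p(0.93) ≈ -0.4756

-0.4756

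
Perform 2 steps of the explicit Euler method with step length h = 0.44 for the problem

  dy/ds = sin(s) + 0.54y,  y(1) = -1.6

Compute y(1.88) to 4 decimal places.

Euler: y_{n+1} = y_n + h·f(s_n, y_n).
s=1.000000, y=-1.600000: f=-0.022529 → y ← -1.600000 + 0.44·(-0.022529) = -1.609913
s=1.440000, y=-1.609913: f=0.122105 → y ← -1.609913 + 0.44·0.122105 = -1.556186
y(1.88) ≈ -1.5562

-1.5562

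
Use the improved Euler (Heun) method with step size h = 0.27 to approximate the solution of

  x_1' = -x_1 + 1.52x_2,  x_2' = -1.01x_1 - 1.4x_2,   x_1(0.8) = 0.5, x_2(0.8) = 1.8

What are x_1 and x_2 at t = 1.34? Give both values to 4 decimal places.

0.9000, 0.5152

Heun on (x_1,x_2): k1 = f(t_n, state_n); k2 = f(t_n + h, state_n + h·k1); state_{n+1} = state_n + (h/2)·(k1 + k2).
0.800000: (0.500000, 1.800000)
  k1 = (2.236000, -3.025000)
  predictor → (1.103720, 0.983250)
  k2 = (0.390820, -2.491307)
  → (0.854621, 1.055299)
1.070000: (0.854621, 1.055299)
  k1 = (0.749433, -2.340585)
  predictor → (1.056968, 0.423341)
  k2 = (-0.413490, -1.660214)
  → (0.899973, 0.515191)
(x_1(1.34), x_2(1.34)) ≈ (0.9000, 0.5152)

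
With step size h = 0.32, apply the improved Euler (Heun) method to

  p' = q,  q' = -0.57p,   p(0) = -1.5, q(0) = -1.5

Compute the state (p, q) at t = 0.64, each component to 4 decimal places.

-2.2582, -0.7949

Heun on (p,q): k1 = f(t_n, state_n); k2 = f(t_n + h, state_n + h·k1); state_{n+1} = state_n + (h/2)·(k1 + k2).
0.000000: (-1.500000, -1.500000)
  k1 = (-1.500000, 0.855000)
  predictor → (-1.980000, -1.226400)
  k2 = (-1.226400, 1.128600)
  → (-1.936224, -1.182624)
0.320000: (-1.936224, -1.182624)
  k1 = (-1.182624, 1.103648)
  predictor → (-2.314664, -0.829457)
  k2 = (-0.829457, 1.319358)
  → (-2.258157, -0.794943)
(p(0.64), q(0.64)) ≈ (-2.2582, -0.7949)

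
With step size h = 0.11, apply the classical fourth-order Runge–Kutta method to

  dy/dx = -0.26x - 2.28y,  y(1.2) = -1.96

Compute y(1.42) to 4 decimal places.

-1.2463

RK4: k1 = f(x_n, y_n); k2 = f(x_n + h/2, y_n + (h/2)·k1); k3 = f(x_n + h/2, y_n + (h/2)·k2); k4 = f(x_n + h, y_n + h·k3); y_{n+1} = y_n + (h/6)·(k1 + 2k2 + 2k3 + k4).
x=1.200000, y=-1.960000:
  k1 = f(1.200000, -1.960000) = 4.156800
  k2 = f(1.255000, -1.731376) = 3.621237
  k3 = f(1.255000, -1.760832) = 3.688397
  k4 = f(1.310000, -1.554276) = 3.203150
  y ← -1.960000 + (0.11/6)·(k1 + 2k2 + 2k3 + k4) = -1.557048
x=1.310000, y=-1.557048:
  k1 = f(1.310000, -1.557048) = 3.209469
  k2 = f(1.365000, -1.380527) = 2.792701
  k3 = f(1.365000, -1.403449) = 2.844964
  k4 = f(1.420000, -1.244102) = 2.467352
  y ← -1.557048 + (0.11/6)·(k1 + 2k2 + 2k3 + k4) = -1.246258
y(1.42) ≈ -1.2463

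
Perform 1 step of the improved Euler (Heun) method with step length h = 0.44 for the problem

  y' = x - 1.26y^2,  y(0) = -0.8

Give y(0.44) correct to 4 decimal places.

-1.2503

Heun: k1 = f(x_n, y_n); k2 = f(x_n + h, y_n + h·k1); y_{n+1} = y_n + (h/2)·(k1 + k2).
x=0.000000, y=-0.800000:
  k1 = f(0.000000, -0.800000) = -0.806400
  k2 = f(0.440000, -1.154816) = -1.240336
  y ← -0.800000 + (0.44/2)·(-0.806400 + (-1.240336)) = -1.250282
y(0.44) ≈ -1.2503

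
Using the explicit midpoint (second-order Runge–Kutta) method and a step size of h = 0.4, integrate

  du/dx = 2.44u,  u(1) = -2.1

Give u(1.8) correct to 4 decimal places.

-12.6288

Midpoint: k1 = f(x_n, u_n); k2 = f(x_n + h/2, u_n + (h/2)·k1); u_{n+1} = u_n + h·k2.
x=1.000000, u=-2.100000:
  k1 = f(1.000000, -2.100000) = -5.124000
  k2 = f(1.200000, -3.124800) = -7.624512
  u ← -2.100000 + 0.4·(-7.624512) = -5.149805
x=1.400000, u=-5.149805:
  k1 = f(1.400000, -5.149805) = -12.565524
  k2 = f(1.600000, -7.662910) = -18.697499
  u ← -5.149805 + 0.4·(-18.697499) = -12.628805
u(1.8) ≈ -12.6288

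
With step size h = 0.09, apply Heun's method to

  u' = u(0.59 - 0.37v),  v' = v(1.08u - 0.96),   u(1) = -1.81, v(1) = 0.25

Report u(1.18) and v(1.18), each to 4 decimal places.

Heun on (u,v): k1 = f(x_n, state_n); k2 = f(x_n + h, state_n + h·k1); state_{n+1} = state_n + (h/2)·(k1 + k2).
1.000000: (-1.810000, 0.250000)
  k1 = (-0.900475, -0.728700)
  predictor → (-1.891043, 0.184417)
  k2 = (-0.986681, -0.553680)
  → (-1.894922, 0.192293)
1.090000: (-1.894922, 0.192293)
  k1 = (-0.983183, -0.578132)
  predictor → (-1.983409, 0.140261)
  k2 = (-1.067279, -0.435101)
  → (-1.987193, 0.146697)
(u(1.18), v(1.18)) ≈ (-1.9872, 0.1467)

-1.9872, 0.1467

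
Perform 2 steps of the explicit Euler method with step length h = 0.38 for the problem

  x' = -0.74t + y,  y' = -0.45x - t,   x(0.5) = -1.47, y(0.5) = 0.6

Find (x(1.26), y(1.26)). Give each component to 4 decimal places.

-1.3787, 0.5634

Euler on (x,y): x_{n+1} = x_n + h·x', y_{n+1} = y_n + h·y'.
0.500000: (-1.470000, 0.600000); f=(0.230000, 0.161500) → (-1.382600, 0.661370)
0.880000: (-1.382600, 0.661370); f=(0.010170, -0.257830) → (-1.378735, 0.563395)
(x(1.26), y(1.26)) ≈ (-1.3787, 0.5634)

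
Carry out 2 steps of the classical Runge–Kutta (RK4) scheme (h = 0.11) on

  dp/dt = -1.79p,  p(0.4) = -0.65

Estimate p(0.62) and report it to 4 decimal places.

-0.4384

RK4: k1 = f(t_n, p_n); k2 = f(t_n + h/2, p_n + (h/2)·k1); k3 = f(t_n + h/2, p_n + (h/2)·k2); k4 = f(t_n + h, p_n + h·k3); p_{n+1} = p_n + (h/6)·(k1 + 2k2 + 2k3 + k4).
t=0.400000, p=-0.650000:
  k1 = f(0.400000, -0.650000) = 1.163500
  k2 = f(0.455000, -0.586008) = 1.048953
  k3 = f(0.455000, -0.592308) = 1.060231
  k4 = f(0.510000, -0.533375) = 0.954741
  p ← -0.650000 + (0.11/6)·(k1 + 2k2 + 2k3 + k4) = -0.533829
t=0.510000, p=-0.533829:
  k1 = f(0.510000, -0.533829) = 0.955554
  k2 = f(0.565000, -0.481273) = 0.861479
  k3 = f(0.565000, -0.486447) = 0.870741
  k4 = f(0.620000, -0.438047) = 0.784105
  p ← -0.533829 + (0.11/6)·(k1 + 2k2 + 2k3 + k4) = -0.438420
p(0.62) ≈ -0.4384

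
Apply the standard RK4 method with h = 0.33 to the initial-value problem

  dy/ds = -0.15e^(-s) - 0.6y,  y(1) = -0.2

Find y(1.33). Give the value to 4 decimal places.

RK4: k1 = f(s_n, y_n); k2 = f(s_n + h/2, y_n + (h/2)·k1); k3 = f(s_n + h/2, y_n + (h/2)·k2); k4 = f(s_n + h, y_n + h·k3); y_{n+1} = y_n + (h/6)·(k1 + 2k2 + 2k3 + k4).
s=1.000000, y=-0.200000:
  k1 = f(1.000000, -0.200000) = 0.064818
  k2 = f(1.165000, -0.189305) = 0.066795
  k3 = f(1.165000, -0.188979) = 0.066599
  k4 = f(1.330000, -0.178022) = 0.067142
  y ← -0.200000 + (0.33/6)·(k1 + 2k2 + 2k3 + k4) = -0.178069
y(1.33) ≈ -0.1781

-0.1781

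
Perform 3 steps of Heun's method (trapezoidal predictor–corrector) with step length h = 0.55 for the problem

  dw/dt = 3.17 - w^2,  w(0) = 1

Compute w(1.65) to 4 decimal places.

1.3011

Heun: k1 = f(t_n, w_n); k2 = f(t_n + h, w_n + h·k1); w_{n+1} = w_n + (h/2)·(k1 + k2).
t=0.000000, w=1.000000:
  k1 = f(0.000000, 1.000000) = 2.170000
  k2 = f(0.550000, 2.193500) = -1.641442
  w ← 1.000000 + (0.55/2)·(2.170000 + (-1.641442)) = 1.145353
t=0.550000, w=1.145353:
  k1 = f(0.550000, 1.145353) = 1.858166
  k2 = f(1.100000, 2.167344) = -1.527382
  w ← 1.145353 + (0.55/2)·(1.858166 + (-1.527382)) = 1.236319
t=1.100000, w=1.236319:
  k1 = f(1.100000, 1.236319) = 1.641516
  k2 = f(1.650000, 2.139152) = -1.405973
  w ← 1.236319 + (0.55/2)·(1.641516 + (-1.405973)) = 1.301093
w(1.65) ≈ 1.3011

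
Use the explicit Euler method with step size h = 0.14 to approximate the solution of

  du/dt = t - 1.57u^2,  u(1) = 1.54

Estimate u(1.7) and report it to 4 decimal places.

0.9777

Euler: u_{n+1} = u_n + h·f(t_n, u_n).
t=1.000000, u=1.540000: f=-2.723412 → u ← 1.540000 + 0.14·(-2.723412) = 1.158722
t=1.140000, u=1.158722: f=-0.967941 → u ← 1.158722 + 0.14·(-0.967941) = 1.023211
t=1.280000, u=1.023211: f=-0.363727 → u ← 1.023211 + 0.14·(-0.363727) = 0.972289
t=1.420000, u=0.972289: f=-0.064193 → u ← 0.972289 + 0.14·(-0.064193) = 0.963302
t=1.560000, u=0.963302: f=0.103118 → u ← 0.963302 + 0.14·0.103118 = 0.977738
u(1.7) ≈ 0.9777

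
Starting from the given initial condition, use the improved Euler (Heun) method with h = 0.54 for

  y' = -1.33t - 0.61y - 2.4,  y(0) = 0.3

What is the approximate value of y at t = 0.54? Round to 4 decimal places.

Heun: k1 = f(t_n, y_n); k2 = f(t_n + h, y_n + h·k1); y_{n+1} = y_n + (h/2)·(k1 + k2).
t=0.000000, y=0.300000:
  k1 = f(0.000000, 0.300000) = -2.583000
  k2 = f(0.540000, -1.094820) = -2.450360
  y ← 0.300000 + (0.54/2)·(-2.583000 + (-2.450360)) = -1.059007
y(0.54) ≈ -1.0590

-1.0590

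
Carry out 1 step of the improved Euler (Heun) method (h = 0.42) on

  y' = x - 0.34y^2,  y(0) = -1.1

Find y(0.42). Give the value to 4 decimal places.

Heun: k1 = f(x_n, y_n); k2 = f(x_n + h, y_n + h·k1); y_{n+1} = y_n + (h/2)·(k1 + k2).
x=0.000000, y=-1.100000:
  k1 = f(0.000000, -1.100000) = -0.411400
  k2 = f(0.420000, -1.272788) = -0.130796
  y ← -1.100000 + (0.42/2)·(-0.411400 + (-0.130796)) = -1.213861
y(0.42) ≈ -1.2139

-1.2139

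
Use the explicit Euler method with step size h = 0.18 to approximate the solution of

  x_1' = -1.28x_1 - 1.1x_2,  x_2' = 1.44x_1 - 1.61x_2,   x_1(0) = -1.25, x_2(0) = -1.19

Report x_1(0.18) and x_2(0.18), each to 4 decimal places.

-0.7264, -1.1691

Euler on (x_1,x_2): x_1_{n+1} = x_1_n + h·x_1', x_2_{n+1} = x_2_n + h·x_2'.
0.000000: (-1.250000, -1.190000); f=(2.909000, 0.115900) → (-0.726380, -1.169138)
(x_1(0.18), x_2(0.18)) ≈ (-0.7264, -1.1691)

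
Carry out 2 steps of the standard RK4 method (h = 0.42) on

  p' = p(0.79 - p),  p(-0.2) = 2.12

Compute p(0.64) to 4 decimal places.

1.1667

RK4: k1 = f(t_n, p_n); k2 = f(t_n + h/2, p_n + (h/2)·k1); k3 = f(t_n + h/2, p_n + (h/2)·k2); k4 = f(t_n + h, p_n + h·k3); p_{n+1} = p_n + (h/6)·(k1 + 2k2 + 2k3 + k4).
t=-0.200000, p=2.120000:
  k1 = f(-0.200000, 2.120000) = -2.819600
  k2 = f(0.010000, 1.527884) = -1.127401
  k3 = f(0.010000, 1.883246) = -2.058850
  k4 = f(0.220000, 1.255283) = -0.584062
  p ← 2.120000 + (0.42/6)·(k1 + 2k2 + 2k3 + k4) = 1.435668
t=0.220000, p=1.435668:
  k1 = f(0.220000, 1.435668) = -0.926966
  k2 = f(0.430000, 1.241006) = -0.559701
  k3 = f(0.430000, 1.318131) = -0.696147
  k4 = f(0.640000, 1.143287) = -0.403908
  p ← 1.435668 + (0.42/6)·(k1 + 2k2 + 2k3 + k4) = 1.166689
p(0.64) ≈ 1.1667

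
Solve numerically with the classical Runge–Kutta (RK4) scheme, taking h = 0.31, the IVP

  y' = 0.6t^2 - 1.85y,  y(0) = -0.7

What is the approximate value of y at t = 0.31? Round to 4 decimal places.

-0.3896

RK4: k1 = f(t_n, y_n); k2 = f(t_n + h/2, y_n + (h/2)·k1); k3 = f(t_n + h/2, y_n + (h/2)·k2); k4 = f(t_n + h, y_n + h·k3); y_{n+1} = y_n + (h/6)·(k1 + 2k2 + 2k3 + k4).
t=0.000000, y=-0.700000:
  k1 = f(0.000000, -0.700000) = 1.295000
  k2 = f(0.155000, -0.499275) = 0.938074
  k3 = f(0.155000, -0.554599) = 1.040422
  k4 = f(0.310000, -0.377469) = 0.755978
  y ← -0.700000 + (0.31/6)·(k1 + 2k2 + 2k3 + k4) = -0.389588
y(0.31) ≈ -0.3896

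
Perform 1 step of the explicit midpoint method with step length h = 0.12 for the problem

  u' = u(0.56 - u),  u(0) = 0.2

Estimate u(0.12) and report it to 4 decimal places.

Midpoint: k1 = f(x_n, u_n); k2 = f(x_n + h/2, u_n + (h/2)·k1); u_{n+1} = u_n + h·k2.
x=0.000000, u=0.200000:
  k1 = f(0.000000, 0.200000) = 0.072000
  k2 = f(0.060000, 0.204320) = 0.072673
  u ← 0.200000 + 0.12·0.072673 = 0.208721
u(0.12) ≈ 0.2087

0.2087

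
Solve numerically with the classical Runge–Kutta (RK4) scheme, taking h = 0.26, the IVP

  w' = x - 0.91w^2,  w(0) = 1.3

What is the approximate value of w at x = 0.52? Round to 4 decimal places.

0.9081

RK4: k1 = f(x_n, w_n); k2 = f(x_n + h/2, w_n + (h/2)·k1); k3 = f(x_n + h/2, w_n + (h/2)·k2); k4 = f(x_n + h, w_n + h·k3); w_{n+1} = w_n + (h/6)·(k1 + 2k2 + 2k3 + k4).
x=0.000000, w=1.300000:
  k1 = f(0.000000, 1.300000) = -1.537900
  k2 = f(0.130000, 1.100073) = -0.971246
  k3 = f(0.130000, 1.173738) = -1.123671
  k4 = f(0.260000, 1.007845) = -0.664335
  w ← 1.300000 + (0.26/6)·(k1 + 2k2 + 2k3 + k4) = 1.023010
x=0.260000, w=1.023010:
  k1 = f(0.260000, 1.023010) = -0.692361
  k2 = f(0.390000, 0.933003) = -0.402151
  k3 = f(0.390000, 0.970731) = -0.467509
  k4 = f(0.520000, 0.901458) = -0.219490
  w ← 1.023010 + (0.26/6)·(k1 + 2k2 + 2k3 + k4) = 0.908126
w(0.52) ≈ 0.9081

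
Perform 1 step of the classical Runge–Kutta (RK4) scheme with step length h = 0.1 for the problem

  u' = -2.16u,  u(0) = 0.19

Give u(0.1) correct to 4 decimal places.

0.1531

RK4: k1 = f(s_n, u_n); k2 = f(s_n + h/2, u_n + (h/2)·k1); k3 = f(s_n + h/2, u_n + (h/2)·k2); k4 = f(s_n + h, u_n + h·k3); u_{n+1} = u_n + (h/6)·(k1 + 2k2 + 2k3 + k4).
s=0.000000, u=0.190000:
  k1 = f(0.000000, 0.190000) = -0.410400
  k2 = f(0.050000, 0.169480) = -0.366077
  k3 = f(0.050000, 0.171696) = -0.370864
  k4 = f(0.100000, 0.152914) = -0.330293
  u ← 0.190000 + (0.1/6)·(k1 + 2k2 + 2k3 + k4) = 0.153090
u(0.1) ≈ 0.1531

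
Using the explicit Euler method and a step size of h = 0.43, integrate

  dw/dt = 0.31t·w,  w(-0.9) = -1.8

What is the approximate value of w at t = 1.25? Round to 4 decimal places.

-1.7235

Euler: w_{n+1} = w_n + h·f(t_n, w_n).
t=-0.900000, w=-1.800000: f=0.502200 → w ← -1.800000 + 0.43·0.502200 = -1.584054
t=-0.470000, w=-1.584054: f=0.230797 → w ← -1.584054 + 0.43·0.230797 = -1.484811
t=-0.040000, w=-1.484811: f=0.018412 → w ← -1.484811 + 0.43·0.018412 = -1.476894
t=0.390000, w=-1.476894: f=-0.178557 → w ← -1.476894 + 0.43·(-0.178557) = -1.553674
t=0.820000, w=-1.553674: f=-0.394944 → w ← -1.553674 + 0.43·(-0.394944) = -1.723500
w(1.25) ≈ -1.7235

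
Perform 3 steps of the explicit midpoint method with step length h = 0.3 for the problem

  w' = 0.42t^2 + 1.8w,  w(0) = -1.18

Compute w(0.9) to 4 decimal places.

-5.5139

Midpoint: k1 = f(t_n, w_n); k2 = f(t_n + h/2, w_n + (h/2)·k1); w_{n+1} = w_n + h·k2.
t=0.000000, w=-1.180000:
  k1 = f(0.000000, -1.180000) = -2.124000
  k2 = f(0.150000, -1.498600) = -2.688030
  w ← -1.180000 + 0.3·(-2.688030) = -1.986409
t=0.300000, w=-1.986409:
  k1 = f(0.300000, -1.986409) = -3.537736
  k2 = f(0.450000, -2.517069) = -4.445675
  w ← -1.986409 + 0.3·(-4.445675) = -3.320111
t=0.600000, w=-3.320111:
  k1 = f(0.600000, -3.320111) = -5.825001
  k2 = f(0.750000, -4.193862) = -7.312701
  w ← -3.320111 + 0.3·(-7.312701) = -5.513922
w(0.9) ≈ -5.5139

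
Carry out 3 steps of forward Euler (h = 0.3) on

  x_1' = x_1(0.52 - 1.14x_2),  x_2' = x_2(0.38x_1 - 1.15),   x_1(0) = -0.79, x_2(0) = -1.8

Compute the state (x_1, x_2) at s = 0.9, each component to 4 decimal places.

Euler on (x_1,x_2): x_1_{n+1} = x_1_n + h·x_1', x_2_{n+1} = x_2_n + h·x_2'.
0.000000: (-0.790000, -1.800000); f=(-2.031880, 2.610360) → (-1.399564, -1.016892)
0.300000: (-1.399564, -1.016892); f=(-2.350227, 1.710244) → (-2.104632, -0.503819)
0.600000: (-2.104632, -0.503819); f=(-2.303212, 0.982326) → (-2.795596, -0.209121)
(x_1(0.9), x_2(0.9)) ≈ (-2.7956, -0.2091)

-2.7956, -0.2091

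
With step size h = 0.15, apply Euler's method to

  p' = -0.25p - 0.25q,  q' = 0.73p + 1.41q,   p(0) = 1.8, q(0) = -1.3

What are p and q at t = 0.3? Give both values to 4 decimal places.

1.7661, -1.4742

Euler on (p,q): p_{n+1} = p_n + h·p', q_{n+1} = q_n + h·q'.
0.000000: (1.800000, -1.300000); f=(-0.125000, -0.519000) → (1.781250, -1.377850)
0.150000: (1.781250, -1.377850); f=(-0.100850, -0.642456) → (1.766123, -1.474218)
(p(0.3), q(0.3)) ≈ (1.7661, -1.4742)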